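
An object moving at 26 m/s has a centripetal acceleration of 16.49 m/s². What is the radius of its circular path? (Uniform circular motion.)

r = v²/a_c = 26²/16.49 = 40.99 m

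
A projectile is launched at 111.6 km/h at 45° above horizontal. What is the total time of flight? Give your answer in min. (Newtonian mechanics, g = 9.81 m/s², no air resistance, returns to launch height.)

v₀ = 111.6 km/h × 0.2777777777777778 = 31.0 m/s
T = 2 × v₀ × sin(θ) / g = 2 × 31.0 × sin(45°) / 9.81 = 2 × 31.0 × 0.707107 / 9.81 = 4.46897 s
T = 4.46897 s / 60.0 = 0.07448 min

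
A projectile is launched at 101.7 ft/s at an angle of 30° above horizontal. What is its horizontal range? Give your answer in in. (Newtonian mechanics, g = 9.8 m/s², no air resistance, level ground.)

v₀ = 101.7 ft/s × 0.3048 = 30.9982 m/s
R = v₀² × sin(2θ) / g = 30.9982² × sin(2 × 30°) / 9.8 = 960.888 × 0.866025 / 9.8 = 84.9136 m
R = 84.9136 m / 0.0254 = 3343 in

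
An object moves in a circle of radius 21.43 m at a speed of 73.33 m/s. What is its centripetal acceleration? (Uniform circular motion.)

a_c = v²/r = 73.33²/21.43 = 5377.2889/21.43 = 250.92 m/s²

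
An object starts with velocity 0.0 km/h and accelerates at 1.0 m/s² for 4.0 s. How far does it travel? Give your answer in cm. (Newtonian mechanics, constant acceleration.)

v₀ = 0.0 km/h × 0.2777777777777778 = 0.0 m/s
d = v₀ × t + ½ × a × t² = 0.0 × 4.0 + 0.5 × 1.0 × 4.0² = 8.0 m
d = 8.0 m / 0.01 = 800.0 cm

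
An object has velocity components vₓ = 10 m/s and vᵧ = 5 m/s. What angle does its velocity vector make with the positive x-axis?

θ = arctan(vᵧ/vₓ) = arctan(5/10) = 26.57°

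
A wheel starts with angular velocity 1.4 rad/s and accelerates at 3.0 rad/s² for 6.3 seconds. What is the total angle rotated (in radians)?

θ = ω₀t + ½αt² = 1.4×6.3 + ½×3.0×6.3² = 68.35 rad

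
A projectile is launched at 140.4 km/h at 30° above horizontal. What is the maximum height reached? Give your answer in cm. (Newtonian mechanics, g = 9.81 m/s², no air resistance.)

v₀ = 140.4 km/h × 0.2777777777777778 = 39.0 m/s
H = v₀² × sin²(θ) / (2g) = 39.0² × sin(30°)² / (2 × 9.81) = 1521.0 × 0.25 / 19.62 = 19.3807 m
H = 19.3807 m / 0.01 = 1938 cm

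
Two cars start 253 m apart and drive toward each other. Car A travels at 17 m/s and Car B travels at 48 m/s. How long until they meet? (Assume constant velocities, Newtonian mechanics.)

Combined speed: v_combined = 17 + 48 = 65 m/s
Time to meet: t = d/v_combined = 253/65 = 3.89 s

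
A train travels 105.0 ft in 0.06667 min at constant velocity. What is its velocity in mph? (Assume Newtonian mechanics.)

d = 105.0 ft × 0.3048 = 32.004 m
t = 0.06667 min × 60.0 = 4.0002 s
v = d / t = 32.004 / 4.0002 = 8.0006 m/s
v = 8.0006 m/s / 0.44704 = 17.9 mph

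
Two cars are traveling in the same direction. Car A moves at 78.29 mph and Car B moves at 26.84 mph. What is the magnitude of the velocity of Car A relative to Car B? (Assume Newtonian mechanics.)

v_rel = |v_A - v_B| = |78.29 - 26.84| = 51.45 mph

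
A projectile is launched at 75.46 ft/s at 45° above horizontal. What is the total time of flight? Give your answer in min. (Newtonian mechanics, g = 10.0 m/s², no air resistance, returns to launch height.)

v₀ = 75.46 ft/s × 0.3048 = 23.0002 m/s
T = 2 × v₀ × sin(θ) / g = 2 × 23.0002 × sin(45°) / 10.0 = 2 × 23.0002 × 0.707107 / 10.0 = 3.25272 s
T = 3.25272 s / 60.0 = 0.05421 min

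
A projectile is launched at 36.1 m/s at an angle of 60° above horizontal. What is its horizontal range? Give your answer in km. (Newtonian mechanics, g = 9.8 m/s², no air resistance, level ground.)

R = v₀² × sin(2θ) / g = 36.1² × sin(2 × 60°) / 9.8 = 1303.21 × 0.866025 / 9.8 = 115.165 m
R = 115.165 m / 1000.0 = 0.1152 km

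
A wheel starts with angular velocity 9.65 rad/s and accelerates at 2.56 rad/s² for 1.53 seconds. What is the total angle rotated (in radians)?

θ = ω₀t + ½αt² = 9.65×1.53 + ½×2.56×1.53² = 17.76 rad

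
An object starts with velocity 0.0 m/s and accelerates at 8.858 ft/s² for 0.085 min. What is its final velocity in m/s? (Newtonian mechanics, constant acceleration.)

a = 8.858 ft/s² × 0.3048 = 2.69992 m/s²
t = 0.085 min × 60.0 = 5.1 s
v = v₀ + a × t = 0.0 + 2.69992 × 5.1 = 13.77 m/s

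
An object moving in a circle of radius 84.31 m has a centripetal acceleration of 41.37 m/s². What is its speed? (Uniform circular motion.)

v = √(a_c × r) = √(41.37 × 84.31) = 59.06 m/s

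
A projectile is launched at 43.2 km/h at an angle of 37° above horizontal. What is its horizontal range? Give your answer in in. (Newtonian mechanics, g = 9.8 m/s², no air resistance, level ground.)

v₀ = 43.2 km/h × 0.2777777777777778 = 12.0 m/s
R = v₀² × sin(2θ) / g = 12.0² × sin(2 × 37°) / 9.8 = 144.0 × 0.961262 / 9.8 = 14.1247 m
R = 14.1247 m / 0.0254 = 556.1 in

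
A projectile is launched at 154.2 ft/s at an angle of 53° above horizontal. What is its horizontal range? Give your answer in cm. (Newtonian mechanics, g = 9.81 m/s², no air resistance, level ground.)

v₀ = 154.2 ft/s × 0.3048 = 47.0002 m/s
R = v₀² × sin(2θ) / g = 47.0002² × sin(2 × 53°) / 9.81 = 2209.02 × 0.961262 / 9.81 = 216.457 m
R = 216.457 m / 0.01 = 21650 cm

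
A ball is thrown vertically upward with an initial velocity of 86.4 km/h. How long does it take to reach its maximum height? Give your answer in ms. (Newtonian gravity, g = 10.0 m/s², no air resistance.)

v₀ = 86.4 km/h × 0.2777777777777778 = 24.0 m/s
t_up = v₀ / g = 24.0 / 10.0 = 2.4 s
t_up = 2.4 s / 0.001 = 2400 ms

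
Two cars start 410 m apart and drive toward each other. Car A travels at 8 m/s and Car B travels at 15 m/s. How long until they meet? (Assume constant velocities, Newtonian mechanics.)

Combined speed: v_combined = 8 + 15 = 23 m/s
Time to meet: t = d/v_combined = 410/23 = 17.83 s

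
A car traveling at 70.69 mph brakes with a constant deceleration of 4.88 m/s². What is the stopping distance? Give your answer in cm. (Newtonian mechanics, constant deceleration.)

v₀ = 70.69 mph × 0.44704 = 31.6013 m/s
d = v₀² / (2a) = 31.6013² / (2 × 4.88) = 998.642 / 9.76 = 102.32 m
d = 102.32 m / 0.01 = 10230 cm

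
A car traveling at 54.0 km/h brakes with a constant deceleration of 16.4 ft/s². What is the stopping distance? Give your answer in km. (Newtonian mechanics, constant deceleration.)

v₀ = 54.0 km/h × 0.2777777777777778 = 15.0 m/s
a = 16.4 ft/s² × 0.3048 = 4.99872 m/s²
d = v₀² / (2a) = 15.0² / (2 × 4.99872) = 225.0 / 9.99744 = 22.5058 m
d = 22.5058 m / 1000.0 = 0.02251 km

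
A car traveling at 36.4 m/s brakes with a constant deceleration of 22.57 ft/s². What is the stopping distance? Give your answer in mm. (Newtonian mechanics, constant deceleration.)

a = 22.57 ft/s² × 0.3048 = 6.87934 m/s²
d = v₀² / (2a) = 36.4² / (2 × 6.87934) = 1324.96 / 13.7587 = 96.2998 m
d = 96.2998 m / 0.001 = 96300 mm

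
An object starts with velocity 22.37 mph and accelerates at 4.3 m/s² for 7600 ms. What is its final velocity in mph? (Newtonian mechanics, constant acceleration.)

v₀ = 22.37 mph × 0.44704 = 10.0003 m/s
t = 7600 ms × 0.001 = 7.6 s
v = v₀ + a × t = 10.0003 + 4.3 × 7.6 = 42.6803 m/s
v = 42.6803 m/s / 0.44704 = 95.47 mph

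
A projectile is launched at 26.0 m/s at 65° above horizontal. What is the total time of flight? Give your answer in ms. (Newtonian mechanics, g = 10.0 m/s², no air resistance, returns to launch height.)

T = 2 × v₀ × sin(θ) / g = 2 × 26.0 × sin(65°) / 10.0 = 2 × 26.0 × 0.906308 / 10.0 = 4.7128 s
T = 4.7128 s / 0.001 = 4713 ms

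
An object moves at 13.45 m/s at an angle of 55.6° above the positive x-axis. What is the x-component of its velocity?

vₓ = v cos(θ) = 13.45 × cos(55.6°) = 7.6 m/s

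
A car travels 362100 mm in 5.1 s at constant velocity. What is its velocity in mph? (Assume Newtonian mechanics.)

d = 362100 mm × 0.001 = 362.1 m
v = d / t = 362.1 / 5.1 = 71.0 m/s
v = 71.0 m/s / 0.44704 = 158.8 mph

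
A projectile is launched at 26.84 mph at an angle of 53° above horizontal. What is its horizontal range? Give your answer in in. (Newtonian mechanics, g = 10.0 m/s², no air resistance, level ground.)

v₀ = 26.84 mph × 0.44704 = 11.9986 m/s
R = v₀² × sin(2θ) / g = 11.9986² × sin(2 × 53°) / 10.0 = 143.966 × 0.961262 / 10.0 = 13.8389 m
R = 13.8389 m / 0.0254 = 544.8 in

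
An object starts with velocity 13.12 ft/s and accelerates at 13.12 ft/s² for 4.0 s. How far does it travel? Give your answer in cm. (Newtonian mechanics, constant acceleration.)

v₀ = 13.12 ft/s × 0.3048 = 3.99898 m/s
a = 13.12 ft/s² × 0.3048 = 3.99898 m/s²
d = v₀ × t + ½ × a × t² = 3.99898 × 4.0 + 0.5 × 3.99898 × 4.0² = 47.9878 m
d = 47.9878 m / 0.01 = 4799 cm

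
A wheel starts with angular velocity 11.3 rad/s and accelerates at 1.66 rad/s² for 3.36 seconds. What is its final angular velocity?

ω = ω₀ + αt = 11.3 + 1.66 × 3.36 = 16.88 rad/s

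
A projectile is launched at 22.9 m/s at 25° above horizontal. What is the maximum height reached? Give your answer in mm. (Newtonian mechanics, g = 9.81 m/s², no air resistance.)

H = v₀² × sin²(θ) / (2g) = 22.9² × sin(25°)² / (2 × 9.81) = 524.41 × 0.178606 / 19.62 = 4.77384 m
H = 4.77384 m / 0.001 = 4774 mm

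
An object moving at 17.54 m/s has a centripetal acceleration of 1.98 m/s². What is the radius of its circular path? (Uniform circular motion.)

r = v²/a_c = 17.54²/1.98 = 155.38 m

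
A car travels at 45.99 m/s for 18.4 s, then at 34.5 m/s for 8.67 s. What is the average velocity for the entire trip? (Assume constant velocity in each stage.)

d₁ = v₁t₁ = 45.99 × 18.4 = 846.216 m
d₂ = v₂t₂ = 34.5 × 8.67 = 299.115 m
d_total = 1145.331 m, t_total = 27.07 s
v_avg = d_total/t_total = 1145.331/27.07 = 42.31 m/s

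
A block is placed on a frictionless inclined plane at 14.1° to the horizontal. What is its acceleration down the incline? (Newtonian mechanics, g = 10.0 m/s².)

a = g sin(θ) = 10.0 × sin(14.1°) = 10.0 × 0.2436 = 2.44 m/s²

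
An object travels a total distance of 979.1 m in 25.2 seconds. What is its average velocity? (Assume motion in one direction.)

v_avg = Δd / Δt = 979.1 / 25.2 = 38.85 m/s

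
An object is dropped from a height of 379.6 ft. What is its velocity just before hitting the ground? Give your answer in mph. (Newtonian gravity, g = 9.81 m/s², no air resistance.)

h = 379.6 ft × 0.3048 = 115.702 m
v = √(2gh) = √(2 × 9.81 × 115.702) = 47.6453 m/s
v = 47.6453 m/s / 0.44704 = 106.6 mph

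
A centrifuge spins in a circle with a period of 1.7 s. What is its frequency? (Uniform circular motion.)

f = 1/T = 1/1.7 = 0.5882 Hz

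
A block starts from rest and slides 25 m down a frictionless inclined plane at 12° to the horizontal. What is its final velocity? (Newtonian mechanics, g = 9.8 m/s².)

a = g sin(θ) = 9.8 × sin(12°) = 2.0375 m/s²
v = √(2ad) = √(2 × 2.0375 × 25) = 10.09 m/s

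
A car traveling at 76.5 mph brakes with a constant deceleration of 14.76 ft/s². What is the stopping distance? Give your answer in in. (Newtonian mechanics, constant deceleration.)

v₀ = 76.5 mph × 0.44704 = 34.1986 m/s
a = 14.76 ft/s² × 0.3048 = 4.49885 m/s²
d = v₀² / (2a) = 34.1986² / (2 × 4.49885) = 1169.54 / 8.9977 = 129.982 m
d = 129.982 m / 0.0254 = 5117 in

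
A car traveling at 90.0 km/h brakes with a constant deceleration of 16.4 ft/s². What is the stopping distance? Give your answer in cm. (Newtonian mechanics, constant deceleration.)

v₀ = 90.0 km/h × 0.2777777777777778 = 25.0 m/s
a = 16.4 ft/s² × 0.3048 = 4.99872 m/s²
d = v₀² / (2a) = 25.0² / (2 × 4.99872) = 625.0 / 9.99744 = 62.516 m
d = 62.516 m / 0.01 = 6252 cm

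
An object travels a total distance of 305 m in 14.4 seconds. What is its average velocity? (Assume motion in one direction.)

v_avg = Δd / Δt = 305 / 14.4 = 21.18 m/s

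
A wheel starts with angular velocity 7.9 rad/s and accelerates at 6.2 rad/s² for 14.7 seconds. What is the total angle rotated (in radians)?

θ = ω₀t + ½αt² = 7.9×14.7 + ½×6.2×14.7² = 786.01 rad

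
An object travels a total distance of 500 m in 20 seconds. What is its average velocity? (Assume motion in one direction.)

v_avg = Δd / Δt = 500 / 20 = 25.0 m/s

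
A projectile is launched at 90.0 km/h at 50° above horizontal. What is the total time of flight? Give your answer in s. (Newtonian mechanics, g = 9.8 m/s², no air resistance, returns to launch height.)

v₀ = 90.0 km/h × 0.2777777777777778 = 25.0 m/s
T = 2 × v₀ × sin(θ) / g = 2 × 25.0 × sin(50°) / 9.8 = 2 × 25.0 × 0.766044 / 9.8 = 3.908 s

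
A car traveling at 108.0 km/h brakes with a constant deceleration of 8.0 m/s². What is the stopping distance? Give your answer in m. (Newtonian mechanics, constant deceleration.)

v₀ = 108.0 km/h × 0.2777777777777778 = 30.0 m/s
d = v₀² / (2a) = 30.0² / (2 × 8.0) = 900.0 / 16.0 = 56.25 m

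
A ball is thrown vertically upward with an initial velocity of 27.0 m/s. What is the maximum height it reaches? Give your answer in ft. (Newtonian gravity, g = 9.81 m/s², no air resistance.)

h_max = v₀² / (2g) = 27.0² / (2 × 9.81) = 729.0 / 19.62 = 37.156 m
h_max = 37.156 m / 0.3048 = 121.9 ft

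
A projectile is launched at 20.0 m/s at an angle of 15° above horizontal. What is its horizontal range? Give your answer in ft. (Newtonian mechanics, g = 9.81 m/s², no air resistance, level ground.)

R = v₀² × sin(2θ) / g = 20.0² × sin(2 × 15°) / 9.81 = 400.0 × 0.5 / 9.81 = 20.3874 m
R = 20.3874 m / 0.3048 = 66.89 ft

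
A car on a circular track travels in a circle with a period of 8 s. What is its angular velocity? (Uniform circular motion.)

ω = 2π/T = 2π/8 = 0.7854 rad/s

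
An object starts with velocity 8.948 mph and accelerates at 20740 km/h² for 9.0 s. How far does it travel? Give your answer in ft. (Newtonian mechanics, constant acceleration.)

v₀ = 8.948 mph × 0.44704 = 4.00011 m/s
a = 20740 km/h² × 7.716049382716049e-05 = 1.60031 m/s²
d = v₀ × t + ½ × a × t² = 4.00011 × 9.0 + 0.5 × 1.60031 × 9.0² = 100.814 m
d = 100.814 m / 0.3048 = 330.8 ft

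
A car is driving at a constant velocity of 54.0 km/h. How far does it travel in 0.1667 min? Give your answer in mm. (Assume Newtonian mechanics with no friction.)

v = 54.0 km/h × 0.2777777777777778 = 15.0 m/s
t = 0.1667 min × 60.0 = 10.002 s
d = v × t = 15.0 × 10.002 = 150.03 m
d = 150.03 m / 0.001 = 150000 mm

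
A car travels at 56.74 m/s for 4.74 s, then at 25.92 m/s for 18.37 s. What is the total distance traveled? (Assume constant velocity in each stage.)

d₁ = v₁t₁ = 56.74 × 4.74 = 268.9476 m
d₂ = v₂t₂ = 25.92 × 18.37 = 476.1504 m
d_total = 268.9476 + 476.1504 = 745.1 m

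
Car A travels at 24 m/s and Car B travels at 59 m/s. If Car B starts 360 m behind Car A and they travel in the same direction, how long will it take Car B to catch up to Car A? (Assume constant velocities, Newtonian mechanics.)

Relative speed: v_rel = 59 - 24 = 35 m/s
Time to catch: t = d₀/v_rel = 360/35 = 10.29 s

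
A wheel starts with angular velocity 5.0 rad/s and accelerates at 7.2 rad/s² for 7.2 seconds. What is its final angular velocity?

ω = ω₀ + αt = 5.0 + 7.2 × 7.2 = 56.84 rad/s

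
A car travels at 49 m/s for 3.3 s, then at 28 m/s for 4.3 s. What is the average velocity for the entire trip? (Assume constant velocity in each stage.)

d₁ = v₁t₁ = 49 × 3.3 = 161.7 m
d₂ = v₂t₂ = 28 × 4.3 = 120.4 m
d_total = 282.1 m, t_total = 7.6 s
v_avg = d_total/t_total = 282.1/7.6 = 37.12 m/s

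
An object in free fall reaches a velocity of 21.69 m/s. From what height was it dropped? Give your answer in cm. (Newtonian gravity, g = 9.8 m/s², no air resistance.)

h = v² / (2g) = 21.69² / (2 × 9.8) = 24.0029 m
h = 24.0029 m / 0.01 = 2400 cm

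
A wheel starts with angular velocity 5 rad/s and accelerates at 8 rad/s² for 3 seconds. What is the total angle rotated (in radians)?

θ = ω₀t + ½αt² = 5×3 + ½×8×3² = 51.0 rad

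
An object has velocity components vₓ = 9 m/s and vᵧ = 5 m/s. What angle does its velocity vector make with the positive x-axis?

θ = arctan(vᵧ/vₓ) = arctan(5/9) = 29.05°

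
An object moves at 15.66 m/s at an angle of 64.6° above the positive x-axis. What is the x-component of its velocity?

vₓ = v cos(θ) = 15.66 × cos(64.6°) = 6.72 m/s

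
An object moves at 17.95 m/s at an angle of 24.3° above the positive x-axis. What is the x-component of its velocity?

vₓ = v cos(θ) = 17.95 × cos(24.3°) = 16.36 m/s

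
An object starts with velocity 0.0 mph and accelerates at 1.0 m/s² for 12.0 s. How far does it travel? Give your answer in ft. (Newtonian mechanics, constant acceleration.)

v₀ = 0.0 mph × 0.44704 = 0.0 m/s
d = v₀ × t + ½ × a × t² = 0.0 × 12.0 + 0.5 × 1.0 × 12.0² = 72.0 m
d = 72.0 m / 0.3048 = 236.2 ft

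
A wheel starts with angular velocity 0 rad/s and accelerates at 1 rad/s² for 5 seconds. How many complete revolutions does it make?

θ = ω₀t + ½αt² = 0×5 + ½×1×5² = 12.5 rad
Total revolutions = θ/(2π) = 12.5/(2π) = 1.99
Complete revolutions = ⌊1.99⌋ = 1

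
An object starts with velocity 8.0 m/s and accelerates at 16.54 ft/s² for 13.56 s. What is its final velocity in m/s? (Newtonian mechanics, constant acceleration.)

a = 16.54 ft/s² × 0.3048 = 5.04139 m/s²
v = v₀ + a × t = 8.0 + 5.04139 × 13.56 = 76.36 m/s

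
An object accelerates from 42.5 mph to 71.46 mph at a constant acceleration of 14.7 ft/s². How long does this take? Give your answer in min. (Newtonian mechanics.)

v₀ = 42.5 mph × 0.44704 = 18.9992 m/s
v = 71.46 mph × 0.44704 = 31.9455 m/s
a = 14.7 ft/s² × 0.3048 = 4.48056 m/s²
t = (v - v₀) / a = (31.9455 - 18.9992) / 4.48056 = 2.88944 s
t = 2.88944 s / 60.0 = 0.04816 min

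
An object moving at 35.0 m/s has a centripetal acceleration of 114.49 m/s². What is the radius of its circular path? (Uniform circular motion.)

r = v²/a_c = 35.0²/114.49 = 10.7 m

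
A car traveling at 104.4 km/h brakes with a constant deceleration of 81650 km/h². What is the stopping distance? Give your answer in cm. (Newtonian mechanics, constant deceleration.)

v₀ = 104.4 km/h × 0.2777777777777778 = 29.0 m/s
a = 81650 km/h² × 7.716049382716049e-05 = 6.30015 m/s²
d = v₀² / (2a) = 29.0² / (2 × 6.30015) = 841.0 / 12.6003 = 66.7444 m
d = 66.7444 m / 0.01 = 6674 cm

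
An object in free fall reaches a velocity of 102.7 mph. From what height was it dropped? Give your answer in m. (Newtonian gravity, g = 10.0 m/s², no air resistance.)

v = 102.7 mph × 0.44704 = 45.911 m/s
h = v² / (2g) = 45.911² / (2 × 10.0) = 105.4 m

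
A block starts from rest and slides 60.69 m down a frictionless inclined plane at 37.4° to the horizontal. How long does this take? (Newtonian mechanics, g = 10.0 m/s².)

a = g sin(θ) = 10.0 × sin(37.4°) = 6.0738 m/s²
t = √(2d/a) = √(2 × 60.69 / 6.0738) = 4.47 s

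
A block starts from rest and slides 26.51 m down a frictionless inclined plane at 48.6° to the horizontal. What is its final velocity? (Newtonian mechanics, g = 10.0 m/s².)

a = g sin(θ) = 10.0 × sin(48.6°) = 7.5011 m/s²
v = √(2ad) = √(2 × 7.5011 × 26.51) = 19.94 m/s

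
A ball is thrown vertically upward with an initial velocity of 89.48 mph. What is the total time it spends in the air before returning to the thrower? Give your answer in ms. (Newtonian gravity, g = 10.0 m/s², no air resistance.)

v₀ = 89.48 mph × 0.44704 = 40.0011 m/s
t_total = 2 × v₀ / g = 2 × 40.0011 / 10.0 = 8.00022 s
t_total = 8.00022 s / 0.001 = 8000 ms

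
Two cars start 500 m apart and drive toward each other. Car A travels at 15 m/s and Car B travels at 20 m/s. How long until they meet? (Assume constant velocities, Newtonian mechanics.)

Combined speed: v_combined = 15 + 20 = 35 m/s
Time to meet: t = d/v_combined = 500/35 = 14.29 s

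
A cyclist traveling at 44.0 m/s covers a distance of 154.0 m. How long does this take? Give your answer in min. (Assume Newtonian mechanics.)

t = d / v = 154.0 / 44.0 = 3.5 s
t = 3.5 s / 60.0 = 0.05833 min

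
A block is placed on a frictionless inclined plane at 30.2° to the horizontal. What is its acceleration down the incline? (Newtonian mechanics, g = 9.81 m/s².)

a = g sin(θ) = 9.81 × sin(30.2°) = 9.81 × 0.503 = 4.93 m/s²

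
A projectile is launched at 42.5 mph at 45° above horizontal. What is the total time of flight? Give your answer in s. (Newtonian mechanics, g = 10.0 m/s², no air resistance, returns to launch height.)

v₀ = 42.5 mph × 0.44704 = 18.9992 m/s
T = 2 × v₀ × sin(θ) / g = 2 × 18.9992 × sin(45°) / 10.0 = 2 × 18.9992 × 0.707107 / 10.0 = 2.687 s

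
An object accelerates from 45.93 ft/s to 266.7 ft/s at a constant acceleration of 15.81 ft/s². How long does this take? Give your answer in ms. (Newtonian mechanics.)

v₀ = 45.93 ft/s × 0.3048 = 13.9995 m/s
v = 266.7 ft/s × 0.3048 = 81.2902 m/s
a = 15.81 ft/s² × 0.3048 = 4.81889 m/s²
t = (v - v₀) / a = (81.2902 - 13.9995) / 4.81889 = 13.9639 s
t = 13.9639 s / 0.001 = 13960 ms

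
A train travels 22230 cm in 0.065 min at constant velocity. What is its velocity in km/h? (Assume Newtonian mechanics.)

d = 22230 cm × 0.01 = 222.3 m
t = 0.065 min × 60.0 = 3.9 s
v = d / t = 222.3 / 3.9 = 57.0 m/s
v = 57.0 m/s / 0.2777777777777778 = 205.2 km/h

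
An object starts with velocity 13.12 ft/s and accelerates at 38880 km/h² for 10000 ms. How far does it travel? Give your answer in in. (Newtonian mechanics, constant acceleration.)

v₀ = 13.12 ft/s × 0.3048 = 3.99898 m/s
a = 38880 km/h² × 7.716049382716049e-05 = 3.0 m/s²
t = 10000 ms × 0.001 = 10.0 s
d = v₀ × t + ½ × a × t² = 3.99898 × 10.0 + 0.5 × 3.0 × 10.0² = 189.99 m
d = 189.99 m / 0.0254 = 7480 in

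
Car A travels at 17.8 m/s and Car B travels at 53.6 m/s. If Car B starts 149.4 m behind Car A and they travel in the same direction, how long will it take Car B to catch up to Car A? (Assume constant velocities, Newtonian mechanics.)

Relative speed: v_rel = 53.6 - 17.8 = 35.8 m/s
Time to catch: t = d₀/v_rel = 149.4/35.8 = 4.17 s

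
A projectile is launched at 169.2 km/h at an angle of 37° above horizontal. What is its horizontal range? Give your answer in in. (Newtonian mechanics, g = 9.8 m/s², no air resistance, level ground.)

v₀ = 169.2 km/h × 0.2777777777777778 = 47.0 m/s
R = v₀² × sin(2θ) / g = 47.0² × sin(2 × 37°) / 9.8 = 2209.0 × 0.961262 / 9.8 = 216.676 m
R = 216.676 m / 0.0254 = 8531 in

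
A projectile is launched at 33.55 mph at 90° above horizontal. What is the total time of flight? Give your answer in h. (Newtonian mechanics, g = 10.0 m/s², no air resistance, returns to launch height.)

v₀ = 33.55 mph × 0.44704 = 14.9982 m/s
T = 2 × v₀ × sin(θ) / g = 2 × 14.9982 × sin(90°) / 10.0 = 2 × 14.9982 × 1.0 / 10.0 = 2.99964 s
T = 2.99964 s / 3600.0 = 0.0008332 h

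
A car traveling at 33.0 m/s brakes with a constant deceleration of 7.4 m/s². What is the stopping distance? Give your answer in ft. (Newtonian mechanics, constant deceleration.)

d = v₀² / (2a) = 33.0² / (2 × 7.4) = 1089.0 / 14.8 = 73.5811 m
d = 73.5811 m / 0.3048 = 241.4 ft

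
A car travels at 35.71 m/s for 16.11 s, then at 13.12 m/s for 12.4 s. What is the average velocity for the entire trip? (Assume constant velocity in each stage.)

d₁ = v₁t₁ = 35.71 × 16.11 = 575.2881 m
d₂ = v₂t₂ = 13.12 × 12.4 = 162.688 m
d_total = 737.9761 m, t_total = 28.51 s
v_avg = d_total/t_total = 737.9761/28.51 = 25.88 m/s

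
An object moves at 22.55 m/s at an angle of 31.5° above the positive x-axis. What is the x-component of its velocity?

vₓ = v cos(θ) = 22.55 × cos(31.5°) = 19.23 m/s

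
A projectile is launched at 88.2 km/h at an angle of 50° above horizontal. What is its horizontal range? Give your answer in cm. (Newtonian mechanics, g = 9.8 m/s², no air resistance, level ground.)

v₀ = 88.2 km/h × 0.2777777777777778 = 24.5 m/s
R = v₀² × sin(2θ) / g = 24.5² × sin(2 × 50°) / 9.8 = 600.25 × 0.984808 / 9.8 = 60.3195 m
R = 60.3195 m / 0.01 = 6032 cm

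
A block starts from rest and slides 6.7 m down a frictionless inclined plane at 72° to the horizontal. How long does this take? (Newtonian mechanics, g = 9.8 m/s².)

a = g sin(θ) = 9.8 × sin(72°) = 9.3204 m/s²
t = √(2d/a) = √(2 × 6.7 / 9.3204) = 1.2 s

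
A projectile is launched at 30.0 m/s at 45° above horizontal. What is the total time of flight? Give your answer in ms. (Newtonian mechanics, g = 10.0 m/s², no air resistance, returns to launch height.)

T = 2 × v₀ × sin(θ) / g = 2 × 30.0 × sin(45°) / 10.0 = 2 × 30.0 × 0.707107 / 10.0 = 4.24264 s
T = 4.24264 s / 0.001 = 4243 ms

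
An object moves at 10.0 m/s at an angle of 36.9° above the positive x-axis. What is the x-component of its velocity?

vₓ = v cos(θ) = 10.0 × cos(36.9°) = 8.0 m/s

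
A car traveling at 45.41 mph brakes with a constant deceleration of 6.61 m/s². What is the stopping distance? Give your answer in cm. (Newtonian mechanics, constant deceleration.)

v₀ = 45.41 mph × 0.44704 = 20.3001 m/s
d = v₀² / (2a) = 20.3001² / (2 × 6.61) = 412.094 / 13.22 = 31.172 m
d = 31.172 m / 0.01 = 3117 cm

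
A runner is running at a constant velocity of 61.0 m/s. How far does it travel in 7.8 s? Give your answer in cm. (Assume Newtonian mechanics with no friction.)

d = v × t = 61.0 × 7.8 = 475.8 m
d = 475.8 m / 0.01 = 47580 cm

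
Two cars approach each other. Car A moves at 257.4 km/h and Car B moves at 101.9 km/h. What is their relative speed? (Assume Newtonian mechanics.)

v_rel = v_A + v_B = 257.4 + 101.9 = 359.3 km/h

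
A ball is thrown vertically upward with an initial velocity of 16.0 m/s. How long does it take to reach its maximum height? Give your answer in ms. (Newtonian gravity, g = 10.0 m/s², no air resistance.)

t_up = v₀ / g = 16.0 / 10.0 = 1.6 s
t_up = 1.6 s / 0.001 = 1600 ms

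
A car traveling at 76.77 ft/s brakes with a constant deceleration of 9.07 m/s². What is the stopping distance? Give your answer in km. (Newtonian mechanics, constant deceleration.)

v₀ = 76.77 ft/s × 0.3048 = 23.3995 m/s
d = v₀² / (2a) = 23.3995² / (2 × 9.07) = 547.537 / 18.14 = 30.184 m
d = 30.184 m / 1000.0 = 0.03018 km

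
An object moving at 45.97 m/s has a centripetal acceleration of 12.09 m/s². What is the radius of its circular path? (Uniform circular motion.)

r = v²/a_c = 45.97²/12.09 = 174.79 m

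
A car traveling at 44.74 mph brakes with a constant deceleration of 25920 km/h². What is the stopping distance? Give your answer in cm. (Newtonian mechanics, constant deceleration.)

v₀ = 44.74 mph × 0.44704 = 20.0006 m/s
a = 25920 km/h² × 7.716049382716049e-05 = 2.0 m/s²
d = v₀² / (2a) = 20.0006² / (2 × 2.0) = 400.024 / 4.0 = 100.006 m
d = 100.006 m / 0.01 = 10000 cm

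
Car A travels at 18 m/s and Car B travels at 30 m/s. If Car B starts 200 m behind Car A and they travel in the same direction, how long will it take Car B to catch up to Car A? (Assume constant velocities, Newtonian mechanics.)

Relative speed: v_rel = 30 - 18 = 12 m/s
Time to catch: t = d₀/v_rel = 200/12 = 16.67 s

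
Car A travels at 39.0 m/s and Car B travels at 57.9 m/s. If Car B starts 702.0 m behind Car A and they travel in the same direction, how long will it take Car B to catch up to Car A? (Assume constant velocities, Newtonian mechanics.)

Relative speed: v_rel = 57.9 - 39.0 = 18.9 m/s
Time to catch: t = d₀/v_rel = 702.0/18.9 = 37.14 s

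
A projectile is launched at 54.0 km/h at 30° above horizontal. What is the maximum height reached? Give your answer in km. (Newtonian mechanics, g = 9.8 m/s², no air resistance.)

v₀ = 54.0 km/h × 0.2777777777777778 = 15.0 m/s
H = v₀² × sin²(θ) / (2g) = 15.0² × sin(30°)² / (2 × 9.8) = 225.0 × 0.25 / 19.6 = 2.8699 m
H = 2.8699 m / 1000.0 = 0.00287 km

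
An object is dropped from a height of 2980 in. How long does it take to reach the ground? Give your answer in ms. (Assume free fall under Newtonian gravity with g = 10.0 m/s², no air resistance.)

h = 2980 in × 0.0254 = 75.692 m
t = √(2h/g) = √(2 × 75.692 / 10.0) = 3.89081 s
t = 3.89081 s / 0.001 = 3891 ms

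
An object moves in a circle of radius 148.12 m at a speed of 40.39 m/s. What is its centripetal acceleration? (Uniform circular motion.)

a_c = v²/r = 40.39²/148.12 = 1631.3521/148.12 = 11.01 m/s²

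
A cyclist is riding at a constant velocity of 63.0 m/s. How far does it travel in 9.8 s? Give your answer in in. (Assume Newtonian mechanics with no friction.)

d = v × t = 63.0 × 9.8 = 617.4 m
d = 617.4 m / 0.0254 = 24310 in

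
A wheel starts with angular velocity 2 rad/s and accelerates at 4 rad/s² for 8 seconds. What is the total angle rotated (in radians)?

θ = ω₀t + ½αt² = 2×8 + ½×4×8² = 144.0 rad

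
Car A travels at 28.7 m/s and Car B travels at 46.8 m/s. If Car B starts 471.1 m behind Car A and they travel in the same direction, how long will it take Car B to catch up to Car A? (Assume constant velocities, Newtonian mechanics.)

Relative speed: v_rel = 46.8 - 28.7 = 18.1 m/s
Time to catch: t = d₀/v_rel = 471.1/18.1 = 26.03 s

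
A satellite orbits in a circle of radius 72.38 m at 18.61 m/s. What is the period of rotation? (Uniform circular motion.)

T = 2πr/v = 2π×72.38/18.61 = 24.44 s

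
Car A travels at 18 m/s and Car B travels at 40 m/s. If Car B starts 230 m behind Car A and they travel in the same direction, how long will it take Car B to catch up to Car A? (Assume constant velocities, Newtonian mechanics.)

Relative speed: v_rel = 40 - 18 = 22 m/s
Time to catch: t = d₀/v_rel = 230/22 = 10.45 s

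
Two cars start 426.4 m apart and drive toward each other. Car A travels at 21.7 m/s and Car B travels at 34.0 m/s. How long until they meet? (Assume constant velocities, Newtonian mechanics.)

Combined speed: v_combined = 21.7 + 34.0 = 55.7 m/s
Time to meet: t = d/v_combined = 426.4/55.7 = 7.66 s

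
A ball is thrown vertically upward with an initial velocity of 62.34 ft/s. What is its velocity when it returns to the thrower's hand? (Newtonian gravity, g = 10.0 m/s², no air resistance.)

By conservation of energy (no air resistance), the ball returns to the throw height with the same speed as launch, but directed downward.
|v_ground| = v₀ = 62.34 ft/s
v_ground = 62.34 ft/s (downward)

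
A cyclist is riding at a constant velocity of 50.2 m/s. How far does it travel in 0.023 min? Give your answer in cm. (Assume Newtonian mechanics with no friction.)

t = 0.023 min × 60.0 = 1.38 s
d = v × t = 50.2 × 1.38 = 69.276 m
d = 69.276 m / 0.01 = 6928 cm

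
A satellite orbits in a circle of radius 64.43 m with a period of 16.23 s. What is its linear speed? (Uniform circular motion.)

v = 2πr/T = 2π×64.43/16.23 = 24.94 m/s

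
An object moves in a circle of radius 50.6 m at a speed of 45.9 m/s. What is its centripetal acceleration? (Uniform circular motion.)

a_c = v²/r = 45.9²/50.6 = 2106.81/50.6 = 41.64 m/s²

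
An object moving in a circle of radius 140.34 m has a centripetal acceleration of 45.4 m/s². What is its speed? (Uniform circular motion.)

v = √(a_c × r) = √(45.4 × 140.34) = 79.82 m/s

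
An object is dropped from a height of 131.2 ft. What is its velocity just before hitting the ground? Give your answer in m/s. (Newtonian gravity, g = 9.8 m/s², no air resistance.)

h = 131.2 ft × 0.3048 = 39.9898 m
v = √(2gh) = √(2 × 9.8 × 39.9898) = 28.0 m/s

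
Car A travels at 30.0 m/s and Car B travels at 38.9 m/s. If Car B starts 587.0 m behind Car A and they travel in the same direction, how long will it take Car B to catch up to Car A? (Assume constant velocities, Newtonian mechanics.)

Relative speed: v_rel = 38.9 - 30.0 = 8.9 m/s
Time to catch: t = d₀/v_rel = 587.0/8.9 = 65.96 s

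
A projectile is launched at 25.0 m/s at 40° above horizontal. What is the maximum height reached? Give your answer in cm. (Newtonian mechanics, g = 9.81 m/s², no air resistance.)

H = v₀² × sin²(θ) / (2g) = 25.0² × sin(40°)² / (2 × 9.81) = 625.0 × 0.413176 / 19.62 = 13.1618 m
H = 13.1618 m / 0.01 = 1316 cm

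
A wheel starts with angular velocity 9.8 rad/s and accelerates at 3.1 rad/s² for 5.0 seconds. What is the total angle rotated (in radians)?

θ = ω₀t + ½αt² = 9.8×5.0 + ½×3.1×5.0² = 87.75 rad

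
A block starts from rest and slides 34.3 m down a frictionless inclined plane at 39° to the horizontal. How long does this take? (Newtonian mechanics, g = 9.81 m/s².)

a = g sin(θ) = 9.81 × sin(39°) = 6.1736 m/s²
t = √(2d/a) = √(2 × 34.3 / 6.1736) = 3.33 s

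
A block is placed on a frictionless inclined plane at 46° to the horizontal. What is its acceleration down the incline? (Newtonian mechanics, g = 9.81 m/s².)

a = g sin(θ) = 9.81 × sin(46°) = 9.81 × 0.7193 = 7.06 m/s²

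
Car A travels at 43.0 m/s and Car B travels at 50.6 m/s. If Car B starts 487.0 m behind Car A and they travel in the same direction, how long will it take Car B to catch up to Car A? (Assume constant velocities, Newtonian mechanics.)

Relative speed: v_rel = 50.6 - 43.0 = 7.6 m/s
Time to catch: t = d₀/v_rel = 487.0/7.6 = 64.08 s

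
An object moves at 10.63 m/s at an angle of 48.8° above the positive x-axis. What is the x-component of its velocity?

vₓ = v cos(θ) = 10.63 × cos(48.8°) = 7.0 m/s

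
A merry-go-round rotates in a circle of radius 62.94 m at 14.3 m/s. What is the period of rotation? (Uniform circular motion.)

T = 2πr/v = 2π×62.94/14.3 = 27.65 s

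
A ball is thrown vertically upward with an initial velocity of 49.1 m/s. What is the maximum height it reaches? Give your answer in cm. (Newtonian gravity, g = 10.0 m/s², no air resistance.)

h_max = v₀² / (2g) = 49.1² / (2 × 10.0) = 2410.81 / 20.0 = 120.54 m
h_max = 120.54 m / 0.01 = 12050 cm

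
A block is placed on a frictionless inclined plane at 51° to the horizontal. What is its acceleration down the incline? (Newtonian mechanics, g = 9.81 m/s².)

a = g sin(θ) = 9.81 × sin(51°) = 9.81 × 0.7771 = 7.62 m/s²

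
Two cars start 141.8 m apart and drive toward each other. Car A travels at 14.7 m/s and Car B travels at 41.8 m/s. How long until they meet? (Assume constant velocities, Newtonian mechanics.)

Combined speed: v_combined = 14.7 + 41.8 = 56.5 m/s
Time to meet: t = d/v_combined = 141.8/56.5 = 2.51 s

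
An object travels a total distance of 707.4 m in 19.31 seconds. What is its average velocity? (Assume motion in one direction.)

v_avg = Δd / Δt = 707.4 / 19.31 = 36.63 m/s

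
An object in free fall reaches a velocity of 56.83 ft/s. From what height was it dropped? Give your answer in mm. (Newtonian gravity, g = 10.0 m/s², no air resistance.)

v = 56.83 ft/s × 0.3048 = 17.3218 m/s
h = v² / (2g) = 17.3218² / (2 × 10.0) = 15.0022 m
h = 15.0022 m / 0.001 = 15000 mm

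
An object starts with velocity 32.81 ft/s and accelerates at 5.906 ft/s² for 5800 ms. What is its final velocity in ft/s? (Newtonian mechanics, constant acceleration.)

v₀ = 32.81 ft/s × 0.3048 = 10.0005 m/s
a = 5.906 ft/s² × 0.3048 = 1.80015 m/s²
t = 5800 ms × 0.001 = 5.8 s
v = v₀ + a × t = 10.0005 + 1.80015 × 5.8 = 20.4414 m/s
v = 20.4414 m/s / 0.3048 = 67.06 ft/s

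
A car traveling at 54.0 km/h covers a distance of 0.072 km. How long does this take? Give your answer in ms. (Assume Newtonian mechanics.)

d = 0.072 km × 1000.0 = 72.0 m
v = 54.0 km/h × 0.2777777777777778 = 15.0 m/s
t = d / v = 72.0 / 15.0 = 4.8 s
t = 4.8 s / 0.001 = 4800 ms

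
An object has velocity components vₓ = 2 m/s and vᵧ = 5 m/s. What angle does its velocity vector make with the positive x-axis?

θ = arctan(vᵧ/vₓ) = arctan(5/2) = 68.2°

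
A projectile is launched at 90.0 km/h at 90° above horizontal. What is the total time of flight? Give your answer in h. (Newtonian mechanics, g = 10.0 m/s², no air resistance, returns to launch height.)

v₀ = 90.0 km/h × 0.2777777777777778 = 25.0 m/s
T = 2 × v₀ × sin(θ) / g = 2 × 25.0 × sin(90°) / 10.0 = 2 × 25.0 × 1.0 / 10.0 = 5.0 s
T = 5.0 s / 3600.0 = 0.001389 h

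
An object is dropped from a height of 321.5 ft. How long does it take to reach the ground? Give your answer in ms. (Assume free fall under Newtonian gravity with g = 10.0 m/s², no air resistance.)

h = 321.5 ft × 0.3048 = 97.9932 m
t = √(2h/g) = √(2 × 97.9932 / 10.0) = 4.42704 s
t = 4.42704 s / 0.001 = 4427 ms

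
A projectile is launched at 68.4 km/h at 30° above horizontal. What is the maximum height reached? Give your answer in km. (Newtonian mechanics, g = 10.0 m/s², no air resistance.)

v₀ = 68.4 km/h × 0.2777777777777778 = 19.0 m/s
H = v₀² × sin²(θ) / (2g) = 19.0² × sin(30°)² / (2 × 10.0) = 361.0 × 0.25 / 20.0 = 4.5125 m
H = 4.5125 m / 1000.0 = 0.004513 km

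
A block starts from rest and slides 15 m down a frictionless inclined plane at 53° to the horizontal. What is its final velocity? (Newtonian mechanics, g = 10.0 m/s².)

a = g sin(θ) = 10.0 × sin(53°) = 7.9864 m/s²
v = √(2ad) = √(2 × 7.9864 × 15) = 15.48 m/s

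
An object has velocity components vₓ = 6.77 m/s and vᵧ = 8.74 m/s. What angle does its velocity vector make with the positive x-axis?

θ = arctan(vᵧ/vₓ) = arctan(8.74/6.77) = 52.24°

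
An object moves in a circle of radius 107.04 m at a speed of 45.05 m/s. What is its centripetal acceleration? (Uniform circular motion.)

a_c = v²/r = 45.05²/107.04 = 2029.5025/107.04 = 18.96 m/s²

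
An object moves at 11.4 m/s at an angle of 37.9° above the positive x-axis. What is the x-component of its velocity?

vₓ = v cos(θ) = 11.4 × cos(37.9°) = 9.0 m/s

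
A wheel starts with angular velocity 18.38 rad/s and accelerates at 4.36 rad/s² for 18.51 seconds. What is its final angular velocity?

ω = ω₀ + αt = 18.38 + 4.36 × 18.51 = 99.08 rad/s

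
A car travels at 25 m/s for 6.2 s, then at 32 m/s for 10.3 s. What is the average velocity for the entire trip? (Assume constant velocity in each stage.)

d₁ = v₁t₁ = 25 × 6.2 = 155.0 m
d₂ = v₂t₂ = 32 × 10.3 = 329.6 m
d_total = 484.6 m, t_total = 16.5 s
v_avg = d_total/t_total = 484.6/16.5 = 29.37 m/s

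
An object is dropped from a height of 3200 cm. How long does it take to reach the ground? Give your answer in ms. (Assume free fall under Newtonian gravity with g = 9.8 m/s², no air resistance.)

h = 3200 cm × 0.01 = 32.0 m
t = √(2h/g) = √(2 × 32.0 / 9.8) = 2.55551 s
t = 2.55551 s / 0.001 = 2556 ms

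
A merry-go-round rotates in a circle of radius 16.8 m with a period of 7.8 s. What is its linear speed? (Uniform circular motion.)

v = 2πr/T = 2π×16.8/7.8 = 13.53 m/s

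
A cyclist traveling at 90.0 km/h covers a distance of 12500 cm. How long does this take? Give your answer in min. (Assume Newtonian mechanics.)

d = 12500 cm × 0.01 = 125.0 m
v = 90.0 km/h × 0.2777777777777778 = 25.0 m/s
t = d / v = 125.0 / 25.0 = 5.0 s
t = 5.0 s / 60.0 = 0.08333 min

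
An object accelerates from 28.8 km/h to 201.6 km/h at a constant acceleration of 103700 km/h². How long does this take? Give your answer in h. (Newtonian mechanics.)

v₀ = 28.8 km/h × 0.2777777777777778 = 8.0 m/s
v = 201.6 km/h × 0.2777777777777778 = 56.0 m/s
a = 103700 km/h² × 7.716049382716049e-05 = 8.00154 m/s²
t = (v - v₀) / a = (56.0 - 8.0) / 8.00154 = 5.99885 s
t = 5.99885 s / 3600.0 = 0.001666 h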